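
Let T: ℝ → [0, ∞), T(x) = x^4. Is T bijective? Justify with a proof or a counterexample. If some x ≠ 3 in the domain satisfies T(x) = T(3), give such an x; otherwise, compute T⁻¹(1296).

T(3) = 81 = (−3)^4 = T(−3) (since 4 is even), with 3 ≠ −3. So T is not injective, hence not bijective.
For the follow-up, such an x exists: taking x = −3 ∈ ℝ gives T(−3) = 81 = T(3) with −3 ≠ 3.

-3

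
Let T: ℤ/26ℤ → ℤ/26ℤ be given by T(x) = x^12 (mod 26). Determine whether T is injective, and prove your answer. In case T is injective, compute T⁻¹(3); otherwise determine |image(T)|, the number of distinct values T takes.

T(1) = 1^12 = 1.
T(3): Repeated squaring mod 26: 3^1 ≡ 3, 3^2 ≡ 3² = 9, 3^4 ≡ 9² = 81 ≡ 3, 3^8 ≡ 3² = 9. Since 12 = 8 + 4, 3^12 ≡ 9·3: 9·3 = 27 ≡ 1. So 3^12 ≡ 1 (mod 26).
So T(1) = T(3) = 1 while 1 ≠ 3, therefore T is not injective.
Since T is not injective, we determine |image(T)|. Computing x^12 mod 26 for each x (by repeated squaring, reducing mod 26 at every step), the values T(0), T(1), …, T(25) are: 0, 1, 14, 1, 14, 1, 14, 1, 14, 1, 14, 1, 14, 13, 14, 1, 14, 1, 14, 1, 14, 1, 14, 1, 14, 1.
The distinct values are {0, 1, 13, 14}; there are 4 of them.

4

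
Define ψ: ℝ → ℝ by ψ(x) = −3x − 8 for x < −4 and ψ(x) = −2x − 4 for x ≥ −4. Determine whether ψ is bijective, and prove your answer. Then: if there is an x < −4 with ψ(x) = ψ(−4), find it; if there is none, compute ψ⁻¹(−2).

Both pieces are strictly decreasing (slopes −3 and −2), so each is injective on its own interval.
The left piece maps (−∞, −4) onto (4, ∞); the right piece maps [−4, ∞) onto (−∞, 4].
Since 4 = 4, the images partition ℝ: ψ is injective and surjective, hence bijective.
Because the two images are disjoint, no x < −4 has ψ(x) = ψ(−4), so we compute ψ⁻¹(−2): −2 lies in (−∞, 4], so solve −2x − 4 = −2: x = (−2 + 4)/(−2) = −1.

-1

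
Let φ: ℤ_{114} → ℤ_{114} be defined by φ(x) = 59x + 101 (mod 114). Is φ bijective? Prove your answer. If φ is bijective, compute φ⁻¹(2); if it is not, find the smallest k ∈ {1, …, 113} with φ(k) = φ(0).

93

Recall that φ is injective if φ(u) = φ(v) implies u = v.
Suppose φ(u) = φ(v) in ℤ_{114}. Then 59u + 101 ≡ 59v + 101 (mod 114), so 59(u − v) ≡ 0 (mod 114).
Since gcd(59, 114) = 1, 59 is invertible modulo 114, therefore u − v ≡ 0 (mod 114), i.e. u = v.
We now compute 59⁻¹ mod 114 explicitly. Euclid's algorithm: 114 = 1·59 + 55, 59 = 1·55 + 4, 55 = 13·4 + 3, 4 = 1·3 + 1; back-substituting gives 1 = 29·59 − 15·114, so 59⁻¹ ≡ 29 (mod 114).
Then y ↦ 29(y − 101) is a two-sided inverse to φ, so every y ∈ ℤ_{114} has a preimage.
Therefore φ is bijective.
Since φ is bijective, we compute φ⁻¹(2): solve 59x + 101 ≡ 2 (mod 114), i.e. 59x ≡ 15 (mod 114).
Multiplying by 59⁻¹ = 29 gives x ≡ 29·15 = 435 = 3·114 + 93 ≡ 93 (mod 114).
Check: φ(93) = 59·93 + 101 = 5588 = 49·114 + 2 ≡ 2 (mod 114).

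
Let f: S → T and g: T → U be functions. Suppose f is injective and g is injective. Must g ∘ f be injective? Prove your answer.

injective

Suppose (g ∘ f)(x_1) = (g ∘ f)(x_2), i.e. g(f(x_1)) = g(f(x_2)).
Since g is injective, f(x_1) = f(x_2). Since f is injective, x_1 = x_2. So g ∘ f is injective.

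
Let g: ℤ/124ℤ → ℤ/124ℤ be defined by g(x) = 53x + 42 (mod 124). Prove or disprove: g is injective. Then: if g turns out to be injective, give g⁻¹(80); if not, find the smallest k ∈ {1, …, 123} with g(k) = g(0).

If g(x_1) = g(x_2), then 53x_1 ≡ 53x_2 (mod 124). Because gcd(53, 124) = 1, we may cancel 53 to get x_1 ≡ x_2 (mod 124).
Thus g is injective.
We now compute 53⁻¹ mod 124 explicitly. Euclid's algorithm: 124 = 2·53 + 18, 53 = 2·18 + 17, 18 = 1·17 + 1; back-substituting gives 1 = 117·53 − 50·124, so 53⁻¹ ≡ 117 (mod 124).
Since g is injective, we compute g⁻¹(80): solve 53x + 42 ≡ 80 (mod 124), i.e. 53x ≡ 38 (mod 124).
Multiplying by 53⁻¹ = 117 gives x ≡ 117·38 = 4446 = 35·124 + 106 ≡ 106 (mod 124).
Check: g(106) = 53·106 + 42 = 5660 = 45·124 + 80 ≡ 80 (mod 124).

106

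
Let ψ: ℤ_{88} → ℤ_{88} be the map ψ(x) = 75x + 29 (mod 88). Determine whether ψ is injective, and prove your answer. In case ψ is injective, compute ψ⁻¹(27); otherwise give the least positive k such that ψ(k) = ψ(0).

By definition, ψ is injective when ψ(s) = ψ(t) forces s = t.
If ψ(s) = ψ(t), then 75s ≡ 75t (mod 88). Because gcd(75, 88) = 1, we may cancel 75 to get s ≡ t (mod 88).
Hence ψ is injective.
We now compute 75⁻¹ mod 88 explicitly. Euclid's algorithm: 88 = 1·75 + 13, 75 = 5·13 + 10, 13 = 1·10 + 3, 10 = 3·3 + 1; back-substituting gives 1 = 27·75 − 23·88, so 75⁻¹ ≡ 27 (mod 88).
Since ψ is injective, we find ψ⁻¹(27): we need 75x ≡ 27 − 29 ≡ 86 (mod 88). Using 75⁻¹ = 27: x ≡ 27·86 = 2322 = 26·88 + 34, so x = 34.
Check: ψ(34) = 75·34 + 29 = 2579 = 29·88 + 27 ≡ 27 (mod 88).

34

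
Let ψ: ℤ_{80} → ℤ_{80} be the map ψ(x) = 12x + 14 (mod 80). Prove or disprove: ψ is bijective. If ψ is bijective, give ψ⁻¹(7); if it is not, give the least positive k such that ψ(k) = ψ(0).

20

We have gcd(12, 80) = 4 > 1. Taking a = 0 and b = 20: ψ(0) = 14 and ψ(20) = 12·20 + 14 = 254 ≡ 14 (mod 80).
So ψ(0) = ψ(20) while 0 ≠ 20, so ψ is not injective, hence not bijective.
Since ψ is not bijective, we find the least positive k with ψ(k) = ψ(0): this means 12k ≡ 0 (mod 80), i.e. 80 ∣ 12k. Since gcd(12, 80) = 4, dividing through by 4 this holds exactly when 20 ∣ 3k, and as gcd(3, 20) = 1, exactly when 20 ∣ k.
The smallest positive such k is 20.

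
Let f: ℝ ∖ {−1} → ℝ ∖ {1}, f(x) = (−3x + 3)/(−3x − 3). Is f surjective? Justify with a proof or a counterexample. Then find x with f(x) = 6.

-7/5

For any y ≠ 1, solving y(−3x − 3) = −3x + 3 for x gives a well-defined x ≠ −1. So f is surjective.
Solving f(x) = 6: cross-multiplying gives −3x + 3 = 6(−3x − 3), which rearranges to 15x = −21, so x = −7/5.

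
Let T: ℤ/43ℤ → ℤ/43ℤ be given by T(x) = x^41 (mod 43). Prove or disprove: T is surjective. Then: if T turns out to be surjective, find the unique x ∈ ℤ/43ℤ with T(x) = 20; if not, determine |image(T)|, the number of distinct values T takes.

Since 43 is prime, the nonzero elements of ℤ/43ℤ form a cyclic group of order 42.
As gcd(41, 42) = 1, raising to the 41st power is a bijection on this group: if u^41 ≡ v^41 then (uv^{−1})^41 = 1, and the only element of order dividing gcd(41, 42) = 1 is 1, so u = v.
With T(0) = 0 this makes T injective on all of ℤ/43ℤ, hence bijective (finite equal-size domain and codomain). In particular T is surjective.
Since T is surjective, we find the preimage of 20. The inverse of x ↦ x^41 on (ℤ/43ℤ)^× is x ↦ x^41, because 41·41 = 1681 = 40·42 + 1 ≡ 1 (mod 42) and x^{42} = 1 for x ≠ 0 (Fermat). So T⁻¹(20) = 20^41 mod 43.
Repeated squaring mod 43: 20^1 ≡ 20, 20^2 ≡ 20² = 400 ≡ 13, 20^4 ≡ 13² = 169 ≡ 40, 20^8 ≡ 40² = 1600 ≡ 9, 20^16 ≡ 9² = 81 ≡ 38, 20^32 ≡ 38² = 1444 ≡ 25. Since 41 = 32 + 8 + 1, 20^41 ≡ 25·9·20: 25·9 = 225 ≡ 10, then 10·20 = 200 ≡ 28. So 20^41 ≡ 28 (mod 43).
Hence T⁻¹(20) = 28.

28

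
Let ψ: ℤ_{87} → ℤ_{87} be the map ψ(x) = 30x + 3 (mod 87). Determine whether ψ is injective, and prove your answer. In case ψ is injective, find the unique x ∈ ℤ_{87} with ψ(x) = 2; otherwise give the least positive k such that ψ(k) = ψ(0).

We have gcd(30, 87) = 3 > 1. Taking a = 0 and b = 29: ψ(0) = 3 and ψ(29) = 30·29 + 3 = 873 ≡ 3 (mod 87).
So ψ(0) = ψ(29) while 0 ≠ 29, thus ψ is not injective.
Since ψ is not injective, we find the least positive k with ψ(k) = ψ(0): this means 30k ≡ 0 (mod 87), i.e. 87 ∣ 30k. Since gcd(30, 87) = 3, dividing through by 3 this holds exactly when 29 ∣ 10k, and as gcd(10, 29) = 1, exactly when 29 ∣ k.
The smallest positive such k is 29.

29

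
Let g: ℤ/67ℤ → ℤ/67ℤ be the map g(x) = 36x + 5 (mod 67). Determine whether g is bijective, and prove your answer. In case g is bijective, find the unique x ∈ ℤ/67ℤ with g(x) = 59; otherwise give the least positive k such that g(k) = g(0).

By definition, injectivity means: for all x_1, x_2 in the domain, g(x_1) = g(x_2) implies x_1 = x_2.
Suppose g(x_1) = g(x_2) in ℤ/67ℤ. Then 36x_1 + 5 ≡ 36x_2 + 5 (mod 67), so 36(x_1 − x_2) ≡ 0 (mod 67).
Since gcd(36, 67) = 1, 36 is invertible modulo 67, so x_1 − x_2 ≡ 0 (mod 67), i.e. x_1 = x_2.
We now compute 36⁻¹ mod 67 explicitly. Euclid's algorithm: 67 = 1·36 + 31, 36 = 1·31 + 5, 31 = 6·5 + 1; back-substituting gives 1 = 54·36 − 29·67, so 36⁻¹ ≡ 54 (mod 67).
For any y ∈ ℤ/67ℤ, x = 54(y − 5) mod 67 satisfies g(x) = 36·54(y − 5) + 5 ≡ y (since 36·54 ≡ 1 mod 67). So every y has a preimage.
Therefore g is bijective.
Since g is bijective, we compute g⁻¹(59): solve 36x + 5 ≡ 59 (mod 67), i.e. 36x ≡ 54 (mod 67).
Multiplying by 36⁻¹ = 54 gives x ≡ 54·54 = 2916 = 43·67 + 35 ≡ 35 (mod 67).
Check: g(35) = 36·35 + 5 = 1265 = 18·67 + 59 ≡ 59 (mod 67).

35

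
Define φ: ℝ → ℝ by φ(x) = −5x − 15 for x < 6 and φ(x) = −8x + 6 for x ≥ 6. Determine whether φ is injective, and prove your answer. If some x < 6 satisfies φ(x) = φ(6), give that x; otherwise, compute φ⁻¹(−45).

27/5

Both pieces are strictly decreasing (slopes −5 and −8), so each is injective on its own interval.
The left piece maps (−∞, 6) onto (−45, ∞); the right piece maps [6, ∞) onto (−∞, −42].
These images overlap. In particular φ(6) = −42 (right piece), and solving −5x − 15 = −42 on the left piece gives x = 27/5 < 6.
So φ(27/5) = φ(6) with 27/5 ≠ 6, and φ is not injective. This x = 27/5 is the requested value below 6.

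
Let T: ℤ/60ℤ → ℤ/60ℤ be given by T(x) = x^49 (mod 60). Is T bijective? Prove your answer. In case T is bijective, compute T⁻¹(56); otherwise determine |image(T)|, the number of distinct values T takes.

45

T(0) = 0^49 = 0.
T(30): Repeated squaring mod 60: 30^1 ≡ 30, 30^2 ≡ 30² = 900 ≡ 0, 30^4 ≡ 0² = 0, 30^8 ≡ 0² = 0, 30^16 ≡ 0² = 0, 30^32 ≡ 0² = 0. Since 49 = 32 + 16 + 1, 30^49 ≡ 0·0·30: 0·0 = 0, then 0·30 = 0. So 30^49 ≡ 0 (mod 60).
So T(0) = T(30) = 0 while 0 ≠ 30, hence T is not injective, hence not bijective.
Since T is not bijective, we determine |image(T)|. Computing x^49 mod 60 for each x (by repeated squaring, reducing mod 60 at every step), the values T(0), T(1), …, T(59) are: 0, 1, 32, 3, 4, 5, 36, 7, 8, 9, 40, 11, 12, 13, 44, 15, 16, 17, 48, 19, 20, 21, 52, 23, 24, 25, 56, 27, 28, 29, 0, 31, 32, 33, 4, 35, 36, 37, 8, 39, 40, 41, 12, 43, 44, 45, 16, 47, 48, 49, 20, 51, 52, 53, 24, 55, 56, 57, 28, 59.
The distinct values are {0, 1, 3, 4, 5, 7, 8, 9, 11, 12, 13, 15, 16, 17, 19, 20, 21, 23, 24, 25, 27, 28, 29, 31, 32, 33, 35, 36, 37, 39, 40, 41, 43, 44, 45, 47, 48, 49, 51, 52, 53, 55, 56, 57, 59}; there are 45 of them.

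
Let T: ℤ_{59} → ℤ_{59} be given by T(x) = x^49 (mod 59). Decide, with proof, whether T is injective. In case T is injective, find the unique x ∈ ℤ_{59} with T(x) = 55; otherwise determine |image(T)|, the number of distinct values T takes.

Since 59 is prime, the nonzero elements of ℤ_{59} form a cyclic group of order 58.
As gcd(49, 58) = 1, raising to the 49th power is a bijection on this group: if a^49 ≡ b^49 then (ab^{−1})^49 = 1, and the only element of order dividing gcd(49, 58) = 1 is 1, so a = b.
With T(0) = 0 this makes T injective on all of ℤ_{59}, hence bijective (finite equal-size domain and codomain). In particular T is injective.
Since T is injective, we find the preimage of 55. The inverse of x ↦ x^49 on (ℤ_{59})^× is x ↦ x^45, because 49·45 = 2205 = 38·58 + 1 ≡ 1 (mod 58) and x^{58} = 1 for x ≠ 0 (Fermat). So T⁻¹(55) = 55^45 mod 59.
Repeated squaring mod 59: 55^1 ≡ 55, 55^2 ≡ 55² = 3025 ≡ 16, 55^4 ≡ 16² = 256 ≡ 20, 55^8 ≡ 20² = 400 ≡ 46, 55^16 ≡ 46² = 2116 ≡ 51, 55^32 ≡ 51² = 2601 ≡ 5. Since 45 = 32 + 8 + 4 + 1, 55^45 ≡ 5·46·20·55: 5·46 = 230 ≡ 53, then 53·20 = 1060 ≡ 57, then 57·55 = 3135 ≡ 8. So 55^45 ≡ 8 (mod 59).
Hence T⁻¹(55) = 8.

8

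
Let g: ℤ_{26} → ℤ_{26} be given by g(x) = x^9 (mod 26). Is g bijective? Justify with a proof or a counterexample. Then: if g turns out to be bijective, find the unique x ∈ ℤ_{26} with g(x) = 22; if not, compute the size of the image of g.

10

g(1) = 1^9 = 1.
g(3): Repeated squaring mod 26: 3^1 ≡ 3, 3^2 ≡ 3² = 9, 3^4 ≡ 9² = 81 ≡ 3, 3^8 ≡ 3² = 9. Since 9 = 8 + 1, 3^9 ≡ 9·3: 9·3 = 27 ≡ 1. So 3^9 ≡ 1 (mod 26).
So g(1) = g(3) = 1 while 1 ≠ 3, therefore g is not injective, hence not bijective.
Since g is not bijective, we determine |image(g)|. Computing x^9 mod 26 for each x (by repeated squaring, reducing mod 26 at every step), the values g(0), g(1), …, g(25) are: 0, 1, 18, 1, 12, 5, 18, 21, 8, 1, 12, 21, 12, 13, 14, 5, 14, 25, 18, 5, 8, 21, 14, 25, 8, 25.
The distinct values are {0, 1, 5, 8, 12, 13, 14, 18, 21, 25}; there are 10 of them.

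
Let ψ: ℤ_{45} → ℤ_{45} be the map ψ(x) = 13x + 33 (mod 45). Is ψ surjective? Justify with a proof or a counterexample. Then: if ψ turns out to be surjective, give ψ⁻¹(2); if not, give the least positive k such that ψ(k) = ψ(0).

8

Since gcd(13, 45) = 1, 13 is invertible modulo 45. Euclid's algorithm: 45 = 3·13 + 6, 13 = 2·6 + 1; back-substituting gives 1 = 7·13 − 2·45, so 13⁻¹ ≡ 7 (mod 45).
Then y ↦ 7(y − 33) is a two-sided inverse to ψ, so every y ∈ ℤ_{45} has a preimage.
Therefore ψ is surjective.
Since ψ is surjective, we find ψ⁻¹(2): we need 13x ≡ 2 − 33 ≡ 14 (mod 45). Using 13⁻¹ = 7: x ≡ 7·14 = 98 = 2·45 + 8, so x = 8.
Check: ψ(8) = 13·8 + 33 = 137 = 3·45 + 2 ≡ 2 (mod 45).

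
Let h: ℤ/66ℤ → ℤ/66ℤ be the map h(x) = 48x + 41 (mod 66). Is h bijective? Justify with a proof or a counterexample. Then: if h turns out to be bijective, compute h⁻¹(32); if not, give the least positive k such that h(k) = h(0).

11

We have gcd(48, 66) = 6 > 1. Taking x_1 = 0 and x_2 = 11: h(0) = 41 and h(11) = 48·11 + 41 = 569 ≡ 41 (mod 66).
So h(0) = h(11) while 0 ≠ 11, so h is not injective, hence not bijective.
Since h is not bijective, we find the least positive k with h(k) = h(0): this means 48k ≡ 0 (mod 66), i.e. 66 ∣ 48k. Since gcd(48, 66) = 6, dividing through by 6 this holds exactly when 11 ∣ 8k, and as gcd(8, 11) = 1, exactly when 11 ∣ k.
The smallest positive such k is 11.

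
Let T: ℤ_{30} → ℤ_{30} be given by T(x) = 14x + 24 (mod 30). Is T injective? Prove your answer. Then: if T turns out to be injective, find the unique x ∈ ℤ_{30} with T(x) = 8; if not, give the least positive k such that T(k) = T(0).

Recall that T is injective if T(u) = T(v) implies u = v.
We have gcd(14, 30) = 2 > 1. Taking u = 0 and v = 15: T(0) = 24 and T(15) = 14·15 + 24 = 234 ≡ 24 (mod 30).
So T(0) = T(15) while 0 ≠ 15, therefore T is not injective.
Since T is not injective, we find the least positive k with T(k) = T(0): this means 14k ≡ 0 (mod 30), i.e. 30 ∣ 14k. Since gcd(14, 30) = 2, dividing through by 2 this holds exactly when 15 ∣ 7k, and as gcd(7, 15) = 1, exactly when 15 ∣ k.
The smallest positive such k is 15.

15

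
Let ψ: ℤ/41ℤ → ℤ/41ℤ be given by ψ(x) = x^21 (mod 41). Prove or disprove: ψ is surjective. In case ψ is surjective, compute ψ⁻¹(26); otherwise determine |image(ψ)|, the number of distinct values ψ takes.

15

Since 41 is prime, the nonzero elements of ℤ/41ℤ form a cyclic group of order 40.
As gcd(21, 40) = 1, raising to the 21st power is a bijection on this group: if x_1^21 ≡ x_2^21 then (x_1x_2^{−1})^21 = 1, and the only element of order dividing gcd(21, 40) = 1 is 1, so x_1 = x_2.
With ψ(0) = 0 this makes ψ injective on all of ℤ/41ℤ, hence bijective (finite equal-size domain and codomain). In particular ψ is surjective.
Since ψ is surjective, we find the preimage of 26. The inverse of x ↦ x^21 on (ℤ/41ℤ)^× is x ↦ x^21, because 21·21 = 441 = 11·40 + 1 ≡ 1 (mod 40) and x^{40} = 1 for x ≠ 0 (Fermat). So ψ⁻¹(26) = 26^21 mod 41.
Repeated squaring mod 41: 26^1 ≡ 26, 26^2 ≡ 26² = 676 ≡ 20, 26^4 ≡ 20² = 400 ≡ 31, 26^8 ≡ 31² = 961 ≡ 18, 26^16 ≡ 18² = 324 ≡ 37. Since 21 = 16 + 4 + 1, 26^21 ≡ 37·31·26: 37·31 = 1147 ≡ 40, then 40·26 = 1040 ≡ 15. So 26^21 ≡ 15 (mod 41).
Hence ψ⁻¹(26) = 15.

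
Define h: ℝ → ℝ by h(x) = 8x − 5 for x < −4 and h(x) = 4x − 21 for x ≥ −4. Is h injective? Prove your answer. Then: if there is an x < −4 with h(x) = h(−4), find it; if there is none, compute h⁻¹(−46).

-41/8

Both pieces are strictly increasing (slopes 8 and 4), so each is injective on its own interval.
The left piece maps (−∞, −4) onto (−∞, −37); the right piece maps [−4, ∞) onto [−37, ∞).
These images are disjoint, so no value is attained by both pieces. So h is injective.
Because the two images are disjoint, no x < −4 has h(x) = h(−4), so we compute h⁻¹(−46): −46 lies in (−∞, −37), so solve 8x − 5 = −46: x = (−46 + 5)/8 = −41/8.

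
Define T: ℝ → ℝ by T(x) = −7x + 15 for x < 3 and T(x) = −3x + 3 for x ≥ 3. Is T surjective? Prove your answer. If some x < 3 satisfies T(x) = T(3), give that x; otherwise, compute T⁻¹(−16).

Both pieces are strictly decreasing (slopes −7 and −3), so each is injective on its own interval.
The left piece maps (−∞, 3) onto (−6, ∞); the right piece maps [3, ∞) onto (−∞, −6].
These images together cover ℝ, so T is surjective.
Because the two images are disjoint, no x < 3 has T(x) = T(3), so we compute T⁻¹(−16): −16 lies in (−∞, −6], so solve −3x + 3 = −16: x = (−16 − 3)/(−3) = 19/3.

19/3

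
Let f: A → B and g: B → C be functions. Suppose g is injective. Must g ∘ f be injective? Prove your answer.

not injective

No. Take A = {1, 2}, B = C = {1, 2, 3}, f(1) = f(2) = 1, and g = identity (injective).
Then (g ∘ f)(1) = (g ∘ f)(2) = 1 with 1 ≠ 2, so g ∘ f is not injective.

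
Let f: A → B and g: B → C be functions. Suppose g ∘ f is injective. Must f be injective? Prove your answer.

Suppose f(s) = f(t). Applying g: (g ∘ f)(s) = (g ∘ f)(t). Since g ∘ f is injective, s = t. Hence f is injective.

injective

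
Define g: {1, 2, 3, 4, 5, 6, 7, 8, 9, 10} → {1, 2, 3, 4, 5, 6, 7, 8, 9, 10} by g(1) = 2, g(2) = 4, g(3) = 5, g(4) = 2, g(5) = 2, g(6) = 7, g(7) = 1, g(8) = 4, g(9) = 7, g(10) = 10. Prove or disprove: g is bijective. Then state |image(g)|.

g(1) = 2 = g(4) with 1 ≠ 4, so g is not injective, hence not bijective.
The image of g is {1, 2, 4, 5, 7, 10}, which has 6 elements.

6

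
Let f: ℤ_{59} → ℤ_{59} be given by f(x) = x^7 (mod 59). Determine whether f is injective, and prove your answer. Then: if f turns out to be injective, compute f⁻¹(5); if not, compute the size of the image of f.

27

Since 59 is prime, the nonzero elements of ℤ_{59} form a cyclic group of order 58.
As gcd(7, 58) = 1, raising to the 7th power is a bijection on this group: if x_1^7 ≡ x_2^7 then (x_1x_2^{−1})^7 = 1, and the only element of order dividing gcd(7, 58) = 1 is 1, so x_1 = x_2.
With f(0) = 0 this makes f injective on all of ℤ_{59}, hence bijective (finite equal-size domain and codomain). In particular f is injective.
Since f is injective, we find the preimage of 5. The inverse of x ↦ x^7 on (ℤ_{59})^× is x ↦ x^25, because 7·25 = 175 = 3·58 + 1 ≡ 1 (mod 58) and x^{58} = 1 for x ≠ 0 (Fermat). So f⁻¹(5) = 5^25 mod 59.
Repeated squaring mod 59: 5^1 ≡ 5, 5^2 ≡ 5² = 25, 5^4 ≡ 25² = 625 ≡ 35, 5^8 ≡ 35² = 1225 ≡ 45, 5^16 ≡ 45² = 2025 ≡ 19. Since 25 = 16 + 8 + 1, 5^25 ≡ 19·45·5: 19·45 = 855 ≡ 29, then 29·5 = 145 ≡ 27. So 5^25 ≡ 27 (mod 59).
Hence f⁻¹(5) = 27.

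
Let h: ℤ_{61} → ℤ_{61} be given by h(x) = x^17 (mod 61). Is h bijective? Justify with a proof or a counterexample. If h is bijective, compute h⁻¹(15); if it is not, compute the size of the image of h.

Since 61 is prime, the nonzero elements of ℤ_{61} form a cyclic group of order 60.
As gcd(17, 60) = 1, raising to the 17th power is a bijection on this group: if a^17 ≡ b^17 then (ab^{−1})^17 = 1, and the only element of order dividing gcd(17, 60) = 1 is 1, so a = b.
With h(0) = 0 this makes h injective on all of ℤ_{61}, hence bijective (finite equal-size domain and codomain). In particular h is bijective.
Since h is bijective, we find the preimage of 15. The inverse of x ↦ x^17 on (ℤ_{61})^× is x ↦ x^53, because 17·53 = 901 = 15·60 + 1 ≡ 1 (mod 60) and x^{60} = 1 for x ≠ 0 (Fermat). So h⁻¹(15) = 15^53 mod 61.
Repeated squaring mod 61: 15^1 ≡ 15, 15^2 ≡ 15² = 225 ≡ 42, 15^4 ≡ 42² = 1764 ≡ 56, 15^8 ≡ 56² = 3136 ≡ 25, 15^16 ≡ 25² = 625 ≡ 15, 15^32 ≡ 15² = 225 ≡ 42. Since 53 = 32 + 16 + 4 + 1, 15^53 ≡ 42·15·56·15: 42·15 = 630 ≡ 20, then 20·56 = 1120 ≡ 22, then 22·15 = 330 ≡ 25. So 15^53 ≡ 25 (mod 61).
Hence h⁻¹(15) = 25.

25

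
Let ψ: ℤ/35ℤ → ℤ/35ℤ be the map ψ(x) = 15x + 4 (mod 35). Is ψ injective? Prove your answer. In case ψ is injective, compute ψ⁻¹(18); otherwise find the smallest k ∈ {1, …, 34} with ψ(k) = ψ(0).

7

We have gcd(15, 35) = 5 > 1. Taking s = 0 and t = 7: ψ(0) = 4 and ψ(7) = 15·7 + 4 = 109 ≡ 4 (mod 35).
So ψ(0) = ψ(7) while 0 ≠ 7, hence ψ is not injective.
Since ψ is not injective, we find the least positive k with ψ(k) = ψ(0): this means 15k ≡ 0 (mod 35), i.e. 35 ∣ 15k. Since gcd(15, 35) = 5, dividing through by 5 this holds exactly when 7 ∣ 3k, and as gcd(3, 7) = 1, exactly when 7 ∣ k.
The smallest positive such k is 7.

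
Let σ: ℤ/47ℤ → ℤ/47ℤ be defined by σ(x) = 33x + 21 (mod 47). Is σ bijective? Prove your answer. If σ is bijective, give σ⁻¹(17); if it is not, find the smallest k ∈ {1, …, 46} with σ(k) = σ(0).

Recall: injectivity means: for all u, v in the domain, σ(u) = σ(v) implies u = v.
If σ(u) = σ(v), then 33u ≡ 33v (mod 47). Because gcd(33, 47) = 1, we may cancel 33 to get u ≡ v (mod 47).
We now compute 33⁻¹ mod 47 explicitly. Euclid's algorithm: 47 = 1·33 + 14, 33 = 2·14 + 5, 14 = 2·5 + 4, 5 = 1·4 + 1; back-substituting gives 1 = 10·33 − 7·47, so 33⁻¹ ≡ 10 (mod 47).
Then y ↦ 10(y − 21) is a two-sided inverse to σ, so every y ∈ ℤ/47ℤ has a preimage.
So σ is bijective.
Since σ is bijective, we compute σ⁻¹(17): solve 33x + 21 ≡ 17 (mod 47), i.e. 33x ≡ 43 (mod 47).
Multiplying by 33⁻¹ = 10 gives x ≡ 10·43 = 430 = 9·47 + 7 ≡ 7 (mod 47).
Check: σ(7) = 33·7 + 21 = 252 = 5·47 + 17 ≡ 17 (mod 47).

7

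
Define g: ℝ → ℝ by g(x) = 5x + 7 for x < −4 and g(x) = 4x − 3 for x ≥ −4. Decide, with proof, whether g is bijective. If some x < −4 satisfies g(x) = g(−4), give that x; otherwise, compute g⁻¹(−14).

Both pieces are strictly increasing (slopes 5 and 4), so each is injective on its own interval.
The left piece maps (−∞, −4) onto (−∞, −13); the right piece maps [−4, ∞) onto [−19, ∞).
These images overlap. In particular g(−4) = −19 (right piece), and solving 5x + 7 = −19 on the left piece gives x = −26/5 < −4.
So g(−26/5) = g(−4) with −26/5 ≠ −4, and g is not injective, hence not bijective. This x = −26/5 is the requested value below −4.

-26/5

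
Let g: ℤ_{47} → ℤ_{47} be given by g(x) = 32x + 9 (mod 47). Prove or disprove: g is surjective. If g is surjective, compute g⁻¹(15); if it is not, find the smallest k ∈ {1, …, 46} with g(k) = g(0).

Recall that surjectivity means every element of the codomain has a preimage under g.
Since gcd(32, 47) = 1, 32 is invertible modulo 47. Euclid's algorithm: 47 = 1·32 + 15, 32 = 2·15 + 2, 15 = 7·2 + 1; back-substituting gives 1 = 25·32 − 17·47, so 32⁻¹ ≡ 25 (mod 47).
Then y ↦ 25(y − 9) is a two-sided inverse to g, so every y ∈ ℤ_{47} has a preimage.
Therefore g is surjective.
Since g is surjective, we compute g⁻¹(15): solve 32x + 9 ≡ 15 (mod 47), i.e. 32x ≡ 6 (mod 47).
Multiplying by 32⁻¹ = 25 gives x ≡ 25·6 = 150 = 3·47 + 9 ≡ 9 (mod 47).
Check: g(9) = 32·9 + 9 = 297 = 6·47 + 15 ≡ 15 (mod 47).

9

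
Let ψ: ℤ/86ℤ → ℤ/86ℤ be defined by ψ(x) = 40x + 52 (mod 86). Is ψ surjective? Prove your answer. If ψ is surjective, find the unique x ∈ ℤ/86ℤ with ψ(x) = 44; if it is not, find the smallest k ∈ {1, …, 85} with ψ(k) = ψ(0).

43

Recall: ψ is surjective if every y in the codomain equals ψ(x) for some x in the domain.
Since gcd(40, 86) = 2, we have 40x ≡ 0 (mod 2) for all x, so ψ(x) ≡ 0 (mod 2).
But 1 ≢ 0 (mod 2), so 1 ∈ ℤ/86ℤ has no preimage. Therefore ψ is not surjective.
Since ψ is not surjective, we find the least positive k with ψ(k) = ψ(0): this means 40k ≡ 0 (mod 86), i.e. 86 ∣ 40k. Since gcd(40, 86) = 2, dividing through by 2 this holds exactly when 43 ∣ 20k, and as gcd(20, 43) = 1, exactly when 43 ∣ k.
The smallest positive such k is 43.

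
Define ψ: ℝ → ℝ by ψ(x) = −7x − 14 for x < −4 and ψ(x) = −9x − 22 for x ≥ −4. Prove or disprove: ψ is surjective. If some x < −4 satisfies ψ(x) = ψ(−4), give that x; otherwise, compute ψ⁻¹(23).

Both pieces are strictly decreasing (slopes −7 and −9), so each is injective on its own interval.
The left piece maps (−∞, −4) onto (14, ∞); the right piece maps [−4, ∞) onto (−∞, 14].
These images together cover ℝ, so ψ is surjective.
Because the two images are disjoint, no x < −4 has ψ(x) = ψ(−4), so we compute ψ⁻¹(23): 23 lies in (14, ∞), so solve −7x − 14 = 23: x = (23 + 14)/(−7) = −37/7.

-37/7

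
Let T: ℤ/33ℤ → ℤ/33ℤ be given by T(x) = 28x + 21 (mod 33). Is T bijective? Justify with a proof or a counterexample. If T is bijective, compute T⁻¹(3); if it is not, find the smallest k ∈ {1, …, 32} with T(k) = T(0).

If T(s) = T(t), then 28s ≡ 28t (mod 33). Because gcd(28, 33) = 1, we may cancel 28 to get s ≡ t (mod 33).
We now compute 28⁻¹ mod 33 explicitly. Euclid's algorithm: 33 = 1·28 + 5, 28 = 5·5 + 3, 5 = 1·3 + 2, 3 = 1·2 + 1; back-substituting gives 1 = 13·28 − 11·33, so 28⁻¹ ≡ 13 (mod 33).
Then y ↦ 13(y − 21) is a two-sided inverse to T, so every y ∈ ℤ/33ℤ has a preimage.
So T is bijective.
Since T is bijective, we find T⁻¹(3): we need 28x ≡ 3 − 21 ≡ 15 (mod 33). Using 28⁻¹ = 13: x ≡ 13·15 = 195 = 5·33 + 30, so x = 30.
Check: T(30) = 28·30 + 21 = 861 = 26·33 + 3 ≡ 3 (mod 33).

30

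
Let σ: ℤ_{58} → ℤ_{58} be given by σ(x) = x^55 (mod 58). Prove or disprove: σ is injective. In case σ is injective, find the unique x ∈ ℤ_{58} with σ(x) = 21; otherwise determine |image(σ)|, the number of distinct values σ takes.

Computing x^55 mod 58 for each x (by repeated squaring, reducing mod 58 at every step), the values σ(0), σ(1), …, σ(57) are: 0, 1, 44, 39, 22, 35, 34, 25, 40, 13, 32, 37, 46, 9, 56, 31, 20, 41, 50, 55, 16, 47, 4, 53, 52, 7, 48, 43, 28, 29, 30, 15, 10, 51, 6, 5, 54, 11, 42, 3, 8, 17, 38, 27, 2, 49, 12, 21, 26, 45, 18, 33, 24, 23, 36, 19, 14, 57.
Every element of ℤ_{58} appears exactly once in this list, so σ is a bijection, and in particular injective.
Since σ is injective, we read off the preimage of 21 from the same table: σ(47) = 21, so σ⁻¹(21) = 47.

47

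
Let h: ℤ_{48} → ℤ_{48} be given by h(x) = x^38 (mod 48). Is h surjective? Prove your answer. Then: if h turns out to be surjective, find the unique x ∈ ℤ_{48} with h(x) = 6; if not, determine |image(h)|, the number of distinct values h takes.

6

h(2): Repeated squaring mod 48: 2^1 ≡ 2, 2^2 ≡ 2² = 4, 2^4 ≡ 4² = 16, 2^8 ≡ 16² = 256 ≡ 16, 2^16 ≡ 16² = 256 ≡ 16, 2^32 ≡ 16² = 256 ≡ 16. Since 38 = 32 + 4 + 2, 2^38 ≡ 16·16·4: 16·16 = 256 ≡ 16, then 16·4 = 64 ≡ 16. So 2^38 ≡ 16 (mod 48).
h(4): Repeated squaring mod 48: 4^1 ≡ 4, 4^2 ≡ 4² = 16, 4^4 ≡ 16² = 256 ≡ 16, 4^8 ≡ 16² = 256 ≡ 16, 4^16 ≡ 16² = 256 ≡ 16, 4^32 ≡ 16² = 256 ≡ 16. Since 38 = 32 + 4 + 2, 4^38 ≡ 16·16·16: 16·16 = 256 ≡ 16, then 16·16 = 256 ≡ 16. So 4^38 ≡ 16 (mod 48).
So h(2) = h(4) = 16 while 2 ≠ 4, thus h is not injective.
A non-injective map from the 48-element set ℤ_{48} to itself takes at most 47 distinct values, so it cannot be surjective. Hence h is not surjective.
Since h is not surjective, we determine |image(h)|. Computing x^38 mod 48 for each x (by repeated squaring, reducing mod 48 at every step), the values h(0), h(1), …, h(47) are: 0, 1, 16, 9, 16, 25, 0, 1, 16, 33, 16, 25, 0, 25, 16, 33, 16, 1, 0, 25, 16, 9, 16, 1, 0, 1, 16, 9, 16, 25, 0, 1, 16, 33, 16, 25, 0, 25, 16, 33, 16, 1, 0, 25, 16, 9, 16, 1.
The distinct values are {0, 1, 9, 16, 25, 33}; there are 6 of them.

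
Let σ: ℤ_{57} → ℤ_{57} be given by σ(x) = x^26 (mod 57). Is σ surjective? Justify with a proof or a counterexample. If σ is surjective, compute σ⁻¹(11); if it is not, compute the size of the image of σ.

20

σ(8): Repeated squaring mod 57: 8^1 ≡ 8, 8^2 ≡ 8² = 64 ≡ 7, 8^4 ≡ 7² = 49, 8^8 ≡ 49² = 2401 ≡ 7, 8^16 ≡ 7² = 49. Since 26 = 16 + 8 + 2, 8^26 ≡ 49·7·7: 49·7 = 343 ≡ 1, then 1·7 = 7. So 8^26 ≡ 7 (mod 57).
σ(11): Repeated squaring mod 57: 11^1 ≡ 11, 11^2 ≡ 11² = 121 ≡ 7, 11^4 ≡ 7² = 49, 11^8 ≡ 49² = 2401 ≡ 7, 11^16 ≡ 7² = 49. Since 26 = 16 + 8 + 2, 11^26 ≡ 49·7·7: 49·7 = 343 ≡ 1, then 1·7 = 7. So 11^26 ≡ 7 (mod 57).
So σ(8) = σ(11) = 7 while 8 ≠ 11, hence σ is not injective.
A non-injective map from the 57-element set ℤ_{57} to itself takes at most 56 distinct values, so it cannot be surjective. Thus σ is not surjective.
Since σ is not surjective, we determine |image(σ)|. Computing x^26 mod 57 for each x (by repeated squaring, reducing mod 57 at every step), the values σ(0), σ(1), …, σ(56) are: 0, 1, 28, 6, 43, 4, 54, 49, 7, 36, 55, 7, 30, 16, 4, 24, 25, 28, 39, 19, 1, 9, 25, 43, 42, 16, 49, 45, 55, 55, 45, 49, 16, 42, 43, 25, 9, 1, 19, 39, 28, 25, 24, 4, 16, 30, 7, 55, 36, 7, 49, 54, 4, 43, 6, 28, 1.
The distinct values are {0, 1, 4, 6, 7, 9, 16, 19, 24, 25, 28, 30, 36, 39, 42, 43, 45, 49, 54, 55}; there are 20 of them.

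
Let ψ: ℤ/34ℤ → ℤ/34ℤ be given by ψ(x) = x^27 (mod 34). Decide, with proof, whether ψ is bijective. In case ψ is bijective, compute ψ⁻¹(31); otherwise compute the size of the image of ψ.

Computing x^27 mod 34 for each x (by repeated squaring, reducing mod 34 at every step), the values ψ(0), ψ(1), …, ψ(33) are: 0, 1, 8, 7, 30, 11, 22, 31, 2, 15, 20, 29, 6, 21, 10, 9, 16, 17, 18, 25, 24, 13, 28, 5, 14, 19, 32, 3, 12, 23, 4, 27, 26, 33.
Every element of ℤ/34ℤ appears exactly once in this list, so ψ is a bijection, and in particular bijective.
Since ψ is bijective, we read off the preimage of 31 from the same table: ψ(7) = 31, so ψ⁻¹(31) = 7.

7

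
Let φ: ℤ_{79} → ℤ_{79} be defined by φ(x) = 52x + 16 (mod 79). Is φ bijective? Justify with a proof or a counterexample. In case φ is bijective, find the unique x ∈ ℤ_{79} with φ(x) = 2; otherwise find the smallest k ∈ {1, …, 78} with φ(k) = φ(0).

If φ(u) = φ(v), then 52u ≡ 52v (mod 79). Because gcd(52, 79) = 1, we may cancel 52 to get u ≡ v (mod 79).
We now compute 52⁻¹ mod 79 explicitly. Euclid's algorithm: 79 = 1·52 + 27, 52 = 1·27 + 25, 27 = 1·25 + 2, 25 = 12·2 + 1; back-substituting gives 1 = 38·52 − 25·79, so 52⁻¹ ≡ 38 (mod 79).
Then y ↦ 38(y − 16) is a two-sided inverse to φ, so every y ∈ ℤ_{79} has a preimage.
Thus φ is bijective.
Since φ is bijective, we compute φ⁻¹(2): solve 52x + 16 ≡ 2 (mod 79), i.e. 52x ≡ 65 (mod 79).
Multiplying by 52⁻¹ = 38 gives x ≡ 38·65 = 2470 = 31·79 + 21 ≡ 21 (mod 79).
Check: φ(21) = 52·21 + 16 = 1108 = 14·79 + 2 ≡ 2 (mod 79).

21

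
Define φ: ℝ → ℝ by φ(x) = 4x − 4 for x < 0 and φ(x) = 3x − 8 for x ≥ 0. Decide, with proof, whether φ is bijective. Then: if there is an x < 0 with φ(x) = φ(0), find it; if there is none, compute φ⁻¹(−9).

-1

Both pieces are strictly increasing (slopes 4 and 3), so each is injective on its own interval.
The left piece maps (−∞, 0) onto (−∞, −4); the right piece maps [0, ∞) onto [−8, ∞).
These images overlap. In particular φ(0) = −8 (right piece), and solving 4x − 4 = −8 on the left piece gives x = −1 < 0.
So φ(−1) = φ(0) with −1 ≠ 0, and φ is not injective, hence not bijective. This x = −1 is the requested value below 0.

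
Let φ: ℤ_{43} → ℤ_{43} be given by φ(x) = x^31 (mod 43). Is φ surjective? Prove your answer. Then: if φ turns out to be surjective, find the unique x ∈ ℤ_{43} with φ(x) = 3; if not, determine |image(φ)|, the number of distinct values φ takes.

Since 43 is prime, the nonzero elements of ℤ_{43} form a cyclic group of order 42.
As gcd(31, 42) = 1, raising to the 31st power is a bijection on this group: if u^31 ≡ v^31 then (uv^{−1})^31 = 1, and the only element of order dividing gcd(31, 42) = 1 is 1, so u = v.
With φ(0) = 0 this makes φ injective on all of ℤ_{43}, hence bijective (finite equal-size domain and codomain). In particular φ is surjective.
Since φ is surjective, we find the preimage of 3. The inverse of x ↦ x^31 on (ℤ_{43})^× is x ↦ x^19, because 31·19 = 589 = 14·42 + 1 ≡ 1 (mod 42) and x^{42} = 1 for x ≠ 0 (Fermat). So φ⁻¹(3) = 3^19 mod 43.
Repeated squaring mod 43: 3^1 ≡ 3, 3^2 ≡ 3² = 9, 3^4 ≡ 9² = 81 ≡ 38, 3^8 ≡ 38² = 1444 ≡ 25, 3^16 ≡ 25² = 625 ≡ 23. Since 19 = 16 + 2 + 1, 3^19 ≡ 23·9·3: 23·9 = 207 ≡ 35, then 35·3 = 105 ≡ 19. So 3^19 ≡ 19 (mod 43).
Hence φ⁻¹(3) = 19.

19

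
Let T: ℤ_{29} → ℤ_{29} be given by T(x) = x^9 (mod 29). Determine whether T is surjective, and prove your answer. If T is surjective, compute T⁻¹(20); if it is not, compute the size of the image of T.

7

Since 29 is prime, the nonzero elements of ℤ_{29} form a cyclic group of order 28.
As gcd(9, 28) = 1, raising to the 9th power is a bijection on this group: if s^9 ≡ t^9 then (st^{−1})^9 = 1, and the only element of order dividing gcd(9, 28) = 1 is 1, so s = t.
With T(0) = 0 this makes T injective on all of ℤ_{29}, hence bijective (finite equal-size domain and codomain). In particular T is surjective.
Since T is surjective, we find the preimage of 20. The inverse of x ↦ x^9 on (ℤ_{29})^× is x ↦ x^25, because 9·25 = 225 = 8·28 + 1 ≡ 1 (mod 28) and x^{28} = 1 for x ≠ 0 (Fermat). So T⁻¹(20) = 20^25 mod 29.
Repeated squaring mod 29: 20^1 ≡ 20, 20^2 ≡ 20² = 400 ≡ 23, 20^4 ≡ 23² = 529 ≡ 7, 20^8 ≡ 7² = 49 ≡ 20, 20^16 ≡ 20² = 400 ≡ 23. Since 25 = 16 + 8 + 1, 20^25 ≡ 23·20·20: 23·20 = 460 ≡ 25, then 25·20 = 500 ≡ 7. So 20^25 ≡ 7 (mod 29).
Hence T⁻¹(20) = 7.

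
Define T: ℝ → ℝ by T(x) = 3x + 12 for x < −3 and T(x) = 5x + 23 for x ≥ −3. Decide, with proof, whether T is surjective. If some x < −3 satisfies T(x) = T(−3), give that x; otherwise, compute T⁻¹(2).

-10/3

Both pieces are strictly increasing (slopes 3 and 5), so each is injective on its own interval.
The left piece maps (−∞, −3) onto (−∞, 3); the right piece maps [−3, ∞) onto [8, ∞).
The union (−∞, 3) ∪ [8, ∞) omits the interval between 3 and 8; in particular 3 has no preimage. So T is not surjective.
Because the two images are disjoint, no x < −3 has T(x) = T(−3), so we compute T⁻¹(2): 2 lies in (−∞, 3), so solve 3x + 12 = 2: x = (2 − 12)/3 = −10/3.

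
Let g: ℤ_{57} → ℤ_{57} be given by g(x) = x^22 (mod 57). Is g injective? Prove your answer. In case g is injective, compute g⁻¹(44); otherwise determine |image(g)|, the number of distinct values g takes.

20

g(8): Repeated squaring mod 57: 8^1 ≡ 8, 8^2 ≡ 8² = 64 ≡ 7, 8^4 ≡ 7² = 49, 8^8 ≡ 49² = 2401 ≡ 7, 8^16 ≡ 7² = 49. Since 22 = 16 + 4 + 2, 8^22 ≡ 49·49·7: 49·49 = 2401 ≡ 7, then 7·7 = 49. So 8^22 ≡ 49 (mod 57).
g(11): Repeated squaring mod 57: 11^1 ≡ 11, 11^2 ≡ 11² = 121 ≡ 7, 11^4 ≡ 7² = 49, 11^8 ≡ 49² = 2401 ≡ 7, 11^16 ≡ 7² = 49. Since 22 = 16 + 4 + 2, 11^22 ≡ 49·49·7: 49·49 = 2401 ≡ 7, then 7·7 = 49. So 11^22 ≡ 49 (mod 57).
So g(8) = g(11) = 49 while 8 ≠ 11, thus g is not injective.
Since g is not injective, we determine |image(g)|. Computing x^22 mod 57 for each x (by repeated squaring, reducing mod 57 at every step), the values g(0), g(1), …, g(56) are: 0, 1, 16, 24, 28, 55, 42, 7, 49, 6, 25, 49, 45, 4, 55, 9, 43, 16, 39, 19, 1, 54, 43, 28, 36, 4, 7, 30, 25, 25, 30, 7, 4, 36, 28, 43, 54, 1, 19, 39, 16, 43, 9, 55, 4, 45, 49, 25, 6, 49, 7, 42, 55, 28, 24, 16, 1.
The distinct values are {0, 1, 4, 6, 7, 9, 16, 19, 24, 25, 28, 30, 36, 39, 42, 43, 45, 49, 54, 55}; there are 20 of them.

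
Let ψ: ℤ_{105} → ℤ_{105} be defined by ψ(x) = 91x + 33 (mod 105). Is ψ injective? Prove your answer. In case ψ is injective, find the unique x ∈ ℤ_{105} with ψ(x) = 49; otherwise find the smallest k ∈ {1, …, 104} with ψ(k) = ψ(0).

15

Recall: ψ is injective if ψ(a) = ψ(b) implies a = b.
We have gcd(91, 105) = 7 > 1. Taking a = 0 and b = 15: ψ(0) = 33 and ψ(15) = 91·15 + 33 = 1398 ≡ 33 (mod 105).
So ψ(0) = ψ(15) while 0 ≠ 15, hence ψ is not injective.
Since ψ is not injective, we find the least positive k with ψ(k) = ψ(0): this means 91k ≡ 0 (mod 105), i.e. 105 ∣ 91k. Since gcd(91, 105) = 7, dividing through by 7 this holds exactly when 15 ∣ 13k, and as gcd(13, 15) = 1, exactly when 15 ∣ k.
The smallest positive such k is 15.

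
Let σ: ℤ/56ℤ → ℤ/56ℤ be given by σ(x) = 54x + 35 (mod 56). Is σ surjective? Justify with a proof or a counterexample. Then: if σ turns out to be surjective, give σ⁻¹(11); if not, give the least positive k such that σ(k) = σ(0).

By definition, σ is surjective if every y in the codomain equals σ(x) for some x in the domain.
Since gcd(54, 56) = 2, we have 54x ≡ 0 (mod 2) for all x, so σ(x) ≡ 1 (mod 2).
But 0 ≢ 1 (mod 2), so 0 ∈ ℤ/56ℤ has no preimage. Thus σ is not surjective.
Since σ is not surjective, we find the least positive k with σ(k) = σ(0): this means 54k ≡ 0 (mod 56), i.e. 56 ∣ 54k. Since gcd(54, 56) = 2, dividing through by 2 this holds exactly when 28 ∣ 27k, and as gcd(27, 28) = 1, exactly when 28 ∣ k.
The smallest positive such k is 28.

28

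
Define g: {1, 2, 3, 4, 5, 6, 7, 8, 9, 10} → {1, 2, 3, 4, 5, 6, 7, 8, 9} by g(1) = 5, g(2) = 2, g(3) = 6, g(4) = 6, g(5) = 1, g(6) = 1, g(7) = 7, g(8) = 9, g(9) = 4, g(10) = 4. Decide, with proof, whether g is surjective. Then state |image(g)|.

7

No element maps to 3, so g is not surjective.
The image of g is {1, 2, 4, 5, 6, 7, 9}, which has 7 elements.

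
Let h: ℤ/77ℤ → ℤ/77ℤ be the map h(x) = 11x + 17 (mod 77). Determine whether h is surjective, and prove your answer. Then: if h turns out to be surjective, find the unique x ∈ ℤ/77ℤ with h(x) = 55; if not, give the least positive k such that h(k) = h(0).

Since gcd(11, 77) = 11, we have 11x ≡ 0 (mod 11) for all x, so h(x) ≡ 6 (mod 11).
But 0 ≢ 6 (mod 11), so 0 ∈ ℤ/77ℤ has no preimage. Thus h is not surjective.
Since h is not surjective, we find the least positive k with h(k) = h(0): this means 11k ≡ 0 (mod 77), i.e. 77 ∣ 11k. Since gcd(11, 77) = 11, dividing through by 11 this holds exactly when 7 ∣ k.
The smallest positive such k is 7.

7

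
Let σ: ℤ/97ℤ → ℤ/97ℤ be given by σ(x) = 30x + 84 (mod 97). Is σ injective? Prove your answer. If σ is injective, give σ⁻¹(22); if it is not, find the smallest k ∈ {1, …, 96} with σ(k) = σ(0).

82

Suppose σ(u) = σ(v) in ℤ/97ℤ. Then 30u + 84 ≡ 30v + 84 (mod 97), thus 30(u − v) ≡ 0 (mod 97).
Since gcd(30, 97) = 1, 30 is invertible modulo 97, so u − v ≡ 0 (mod 97), i.e. u = v.
Therefore σ is injective.
We now compute 30⁻¹ mod 97 explicitly. Euclid's algorithm: 97 = 3·30 + 7, 30 = 4·7 + 2, 7 = 3·2 + 1; back-substituting gives 1 = 55·30 − 17·97, so 30⁻¹ ≡ 55 (mod 97).
Since σ is injective, we find σ⁻¹(22): we need 30x ≡ 22 − 84 ≡ 35 (mod 97). Using 30⁻¹ = 55: x ≡ 55·35 = 1925 = 19·97 + 82, so x = 82.
Check: σ(82) = 30·82 + 84 = 2544 = 26·97 + 22 ≡ 22 (mod 97).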